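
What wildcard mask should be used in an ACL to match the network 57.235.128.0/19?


Subnet mask: 255.255.224.0
Wildcard = 255.255.255.255 - subnet mask
255 - 255 = 0
255 - 255 = 0
255 - 224 = 31
255 - 0 = 255
Wildcard: 0.0.31.255


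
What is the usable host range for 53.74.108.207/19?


Network: 53.74.96.0
Broadcast: 53.74.127.255
First usable = network + 1
Last usable = broadcast - 1
Range: 53.74.96.1 to 53.74.127.254


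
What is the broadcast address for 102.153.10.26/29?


Network: 102.153.10.24/29
Host bits = 3
Set all host bits to 1:
Broadcast: 102.153.10.31


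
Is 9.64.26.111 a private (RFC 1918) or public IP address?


RFC 1918 private ranges:
  10.0.0.0/8 (10.0.0.0 - 10.255.255.255)
  172.16.0.0/12 (172.16.0.0 - 172.31.255.255)
  192.168.0.0/16 (192.168.0.0 - 192.168.255.255)
Public (not in any RFC 1918 range)


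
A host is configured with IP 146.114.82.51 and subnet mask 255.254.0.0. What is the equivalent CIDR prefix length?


Binary: 11111111.11111110.00000000.00000000
Count leading 1s
Prefix: /15


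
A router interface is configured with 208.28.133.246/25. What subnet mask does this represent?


/25 means 25 network bits, 7 host bits
Binary: 11111111111111111111111110000000
Mask: 255.255.255.128


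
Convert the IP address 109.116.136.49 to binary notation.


109 = 01101101
116 = 01110100
136 = 10001000
49 = 00110001
Binary: 01101101.01110100.10001000.00110001


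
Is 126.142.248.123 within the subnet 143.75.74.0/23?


Subnet network: 143.75.74.0
Test IP AND mask: 126.142.248.0
No, 126.142.248.123 is not in 143.75.74.0/23


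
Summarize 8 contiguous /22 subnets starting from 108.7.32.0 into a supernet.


Original prefix: /22
Number of subnets: 8 = 2^3
New prefix = 22 - 3 = 19
Supernet: 108.7.32.0/19


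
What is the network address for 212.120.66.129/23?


IP:   11010100.01111000.01000010.10000001
Mask: 11111111.11111111.11111110.00000000
AND operation:
Net:  11010100.01111000.01000010.00000000
Network: 212.120.66.0/23


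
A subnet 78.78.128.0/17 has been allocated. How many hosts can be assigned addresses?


Host bits = 32 - 17 = 15
Total addresses = 2^15 = 32768
Usable = total - 2 (network and broadcast)
Usable hosts: 32766


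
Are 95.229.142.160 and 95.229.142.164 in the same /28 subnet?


Mask: 255.255.255.240
95.229.142.160 AND mask = 95.229.142.160
95.229.142.164 AND mask = 95.229.142.160
Yes, same subnet (95.229.142.160)


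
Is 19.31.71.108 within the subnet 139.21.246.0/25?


Subnet network: 139.21.246.0
Test IP AND mask: 19.31.71.0
No, 19.31.71.108 is not in 139.21.246.0/25


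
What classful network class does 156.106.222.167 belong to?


First octet: 156
Binary: 10011100
10xxxxxx -> Class B (128-191)
Class B, default mask 255.255.0.0 (/16)


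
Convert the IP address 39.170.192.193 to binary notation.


39 = 00100111
170 = 10101010
192 = 11000000
193 = 11000001
Binary: 00100111.10101010.11000000.11000001


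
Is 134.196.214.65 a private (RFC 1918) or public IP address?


RFC 1918 private ranges:
  10.0.0.0/8 (10.0.0.0 - 10.255.255.255)
  172.16.0.0/12 (172.16.0.0 - 172.31.255.255)
  192.168.0.0/16 (192.168.0.0 - 192.168.255.255)
Public (not in any RFC 1918 range)


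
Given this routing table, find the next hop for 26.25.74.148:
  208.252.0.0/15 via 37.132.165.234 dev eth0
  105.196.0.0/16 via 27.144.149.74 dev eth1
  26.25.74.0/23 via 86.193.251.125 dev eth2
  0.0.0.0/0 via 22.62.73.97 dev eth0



Longest prefix match for 26.25.74.148:
  /15 208.252.0.0: no
  /16 105.196.0.0: no
  /23 26.25.74.0: MATCH
  /0 0.0.0.0: MATCH
Selected: next-hop 86.193.251.125 via eth2 (matched /23)


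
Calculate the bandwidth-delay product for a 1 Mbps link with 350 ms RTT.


BDP = bandwidth * RTT
= 1 Mbps * 350 ms
= 1 * 1e6 * 350 / 1000 bits
= 350000 bits
= 43750 bytes
= 42.7246 KB
BDP = 350000 bits (43750 bytes)


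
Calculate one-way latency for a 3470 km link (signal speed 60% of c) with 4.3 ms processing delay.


Speed = 0.6 * 3e5 km/s = 180000 km/s
Propagation delay = 3470 / 180000 = 0.0193 s = 19.2778 ms
Processing delay = 4.3 ms
Total one-way latency = 23.5778 ms


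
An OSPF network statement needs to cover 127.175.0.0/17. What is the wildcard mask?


Subnet mask: 255.255.128.0
Wildcard = 255.255.255.255 - subnet mask
255 - 255 = 0
255 - 255 = 0
255 - 128 = 127
255 - 0 = 255
Wildcard: 0.0.127.255


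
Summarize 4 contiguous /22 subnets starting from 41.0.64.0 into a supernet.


Original prefix: /22
Number of subnets: 4 = 2^2
New prefix = 22 - 2 = 20
Supernet: 41.0.64.0/20


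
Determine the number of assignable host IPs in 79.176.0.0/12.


Host bits = 32 - 12 = 20
Total addresses = 2^20 = 1048576
Usable = total - 2 (network and broadcast)
Usable hosts: 1048574


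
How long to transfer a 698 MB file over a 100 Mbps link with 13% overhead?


Effective throughput = 100 * (1 - 13/100) = 87 Mbps
File size in Mb = 698 * 8 = 5584 Mb
Time = 5584 / 87
Time = 64.1839 seconds


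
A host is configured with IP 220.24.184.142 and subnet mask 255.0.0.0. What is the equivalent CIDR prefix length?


Binary: 11111111.00000000.00000000.00000000
Count leading 1s
Prefix: /8


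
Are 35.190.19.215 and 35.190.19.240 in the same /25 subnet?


Mask: 255.255.255.128
35.190.19.215 AND mask = 35.190.19.128
35.190.19.240 AND mask = 35.190.19.128
Yes, same subnet (35.190.19.128)


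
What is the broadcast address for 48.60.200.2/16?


Network: 48.60.0.0/16
Host bits = 16
Set all host bits to 1:
Broadcast: 48.60.255.255


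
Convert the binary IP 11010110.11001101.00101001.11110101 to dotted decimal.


11010110 = 214
11001101 = 205
00101001 = 41
11110101 = 245
IP: 214.205.41.245


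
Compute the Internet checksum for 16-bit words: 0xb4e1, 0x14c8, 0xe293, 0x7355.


Sum all words (with carry folding):
+ 0xb4e1 = 0xb4e1
+ 0x14c8 = 0xc9a9
+ 0xe293 = 0xac3d
+ 0x7355 = 0x1f93
One's complement: ~0x1f93
Checksum = 0xe06c


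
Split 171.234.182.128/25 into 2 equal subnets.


New prefix = 25 + 1 = 26
Each subnet has 64 addresses
  171.234.182.128/26
  171.234.182.192/26
Subnets: 171.234.182.128/26, 171.234.182.192/26


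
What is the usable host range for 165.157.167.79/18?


Network: 165.157.128.0
Broadcast: 165.157.191.255
First usable = network + 1
Last usable = broadcast - 1
Range: 165.157.128.1 to 165.157.191.254


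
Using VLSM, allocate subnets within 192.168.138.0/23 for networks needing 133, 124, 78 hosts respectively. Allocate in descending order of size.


133 hosts -> /24 (254 usable): 192.168.138.0/24
124 hosts -> /25 (126 usable): 192.168.139.0/25
78 hosts -> /25 (126 usable): 192.168.139.128/25
Allocation: 192.168.138.0/24 (133 hosts, 254 usable); 192.168.139.0/25 (124 hosts, 126 usable); 192.168.139.128/25 (78 hosts, 126 usable)


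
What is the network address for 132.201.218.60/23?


IP:   10000100.11001001.11011010.00111100
Mask: 11111111.11111111.11111110.00000000
AND operation:
Net:  10000100.11001001.11011010.00000000
Network: 132.201.218.0/23


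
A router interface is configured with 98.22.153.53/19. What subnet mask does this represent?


/19 means 19 network bits, 13 host bits
Binary: 11111111111111111110000000000000
Mask: 255.255.224.0


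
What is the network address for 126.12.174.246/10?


IP:   01111110.00001100.10101110.11110110
Mask: 11111111.11000000.00000000.00000000
AND operation:
Net:  01111110.00000000.00000000.00000000
Network: 126.0.0.0/10


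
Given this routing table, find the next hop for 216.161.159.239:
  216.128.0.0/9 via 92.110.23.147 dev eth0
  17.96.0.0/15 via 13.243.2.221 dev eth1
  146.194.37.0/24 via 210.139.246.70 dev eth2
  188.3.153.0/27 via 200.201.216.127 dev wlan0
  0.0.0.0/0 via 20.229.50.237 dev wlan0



Longest prefix match for 216.161.159.239:
  /9 216.128.0.0: MATCH
  /15 17.96.0.0: no
  /24 146.194.37.0: no
  /27 188.3.153.0: no
  /0 0.0.0.0: MATCH
Selected: next-hop 92.110.23.147 via eth0 (matched /9)


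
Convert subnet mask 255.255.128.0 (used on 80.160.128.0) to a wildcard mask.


Subnet mask: 255.255.128.0
Wildcard = 255.255.255.255 - subnet mask
255 - 255 = 0
255 - 255 = 0
255 - 128 = 127
255 - 0 = 255
Wildcard: 0.0.127.255


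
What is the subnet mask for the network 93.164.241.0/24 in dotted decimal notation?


/24 means 24 network bits, 8 host bits
Binary: 11111111111111111111111100000000
Mask: 255.255.255.0


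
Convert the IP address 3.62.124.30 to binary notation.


3 = 00000011
62 = 00111110
124 = 01111100
30 = 00011110
Binary: 00000011.00111110.01111100.00011110


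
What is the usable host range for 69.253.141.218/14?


Network: 69.252.0.0
Broadcast: 69.255.255.255
First usable = network + 1
Last usable = broadcast - 1
Range: 69.252.0.1 to 69.255.255.254


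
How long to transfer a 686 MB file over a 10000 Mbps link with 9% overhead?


Effective throughput = 10000 * (1 - 9/100) = 9100 Mbps
File size in Mb = 686 * 8 = 5488 Mb
Time = 5488 / 9100
Time = 0.6031 seconds


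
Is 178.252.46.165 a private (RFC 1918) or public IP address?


RFC 1918 private ranges:
  10.0.0.0/8 (10.0.0.0 - 10.255.255.255)
  172.16.0.0/12 (172.16.0.0 - 172.31.255.255)
  192.168.0.0/16 (192.168.0.0 - 192.168.255.255)
Public (not in any RFC 1918 range)


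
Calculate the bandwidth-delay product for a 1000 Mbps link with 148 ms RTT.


BDP = bandwidth * RTT
= 1000 Mbps * 148 ms
= 1000 * 1e6 * 148 / 1000 bits
= 148000000 bits
= 18500000 bytes
= 18066.4062 KB
BDP = 148000000 bits (18500000 bytes)


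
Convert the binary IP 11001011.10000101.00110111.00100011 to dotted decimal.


11001011 = 203
10000101 = 133
00110111 = 55
00100011 = 35
IP: 203.133.55.35


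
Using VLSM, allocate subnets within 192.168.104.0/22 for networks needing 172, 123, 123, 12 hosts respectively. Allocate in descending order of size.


172 hosts -> /24 (254 usable): 192.168.104.0/24
123 hosts -> /25 (126 usable): 192.168.105.0/25
123 hosts -> /25 (126 usable): 192.168.105.128/25
12 hosts -> /28 (14 usable): 192.168.106.0/28
Allocation: 192.168.104.0/24 (172 hosts, 254 usable); 192.168.105.0/25 (123 hosts, 126 usable); 192.168.105.128/25 (123 hosts, 126 usable); 192.168.106.0/28 (12 hosts, 14 usable)


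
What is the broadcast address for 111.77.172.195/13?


Network: 111.72.0.0/13
Host bits = 19
Set all host bits to 1:
Broadcast: 111.79.255.255


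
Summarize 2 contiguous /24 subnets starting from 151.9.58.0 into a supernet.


Original prefix: /24
Number of subnets: 2 = 2^1
New prefix = 24 - 1 = 23
Supernet: 151.9.58.0/23


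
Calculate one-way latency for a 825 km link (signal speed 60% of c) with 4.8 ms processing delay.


Speed = 0.6 * 3e5 km/s = 180000 km/s
Propagation delay = 825 / 180000 = 0.0046 s = 4.5833 ms
Processing delay = 4.8 ms
Total one-way latency = 9.3833 ms


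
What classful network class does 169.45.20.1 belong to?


First octet: 169
Binary: 10101001
10xxxxxx -> Class B (128-191)
Class B, default mask 255.255.0.0 (/16)


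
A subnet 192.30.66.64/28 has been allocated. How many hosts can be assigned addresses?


Host bits = 32 - 28 = 4
Total addresses = 2^4 = 16
Usable = total - 2 (network and broadcast)
Usable hosts: 14


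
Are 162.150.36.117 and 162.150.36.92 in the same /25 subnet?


Mask: 255.255.255.128
162.150.36.117 AND mask = 162.150.36.0
162.150.36.92 AND mask = 162.150.36.0
Yes, same subnet (162.150.36.0)


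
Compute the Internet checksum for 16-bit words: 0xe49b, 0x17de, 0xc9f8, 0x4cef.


Sum all words (with carry folding):
+ 0xe49b = 0xe49b
+ 0x17de = 0xfc79
+ 0xc9f8 = 0xc672
+ 0x4cef = 0x1362
One's complement: ~0x1362
Checksum = 0xec9d


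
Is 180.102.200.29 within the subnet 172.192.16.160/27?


Subnet network: 172.192.16.160
Test IP AND mask: 180.102.200.0
No, 180.102.200.29 is not in 172.192.16.160/27


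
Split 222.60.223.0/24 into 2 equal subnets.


New prefix = 24 + 1 = 25
Each subnet has 128 addresses
  222.60.223.0/25
  222.60.223.128/25
Subnets: 222.60.223.0/25, 222.60.223.128/25


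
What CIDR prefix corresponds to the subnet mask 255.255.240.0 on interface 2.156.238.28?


Binary: 11111111.11111111.11110000.00000000
Count leading 1s
Prefix: /20


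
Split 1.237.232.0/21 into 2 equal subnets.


New prefix = 21 + 1 = 22
Each subnet has 1024 addresses
  1.237.232.0/22
  1.237.236.0/22
Subnets: 1.237.232.0/22, 1.237.236.0/22


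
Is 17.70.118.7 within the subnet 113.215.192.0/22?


Subnet network: 113.215.192.0
Test IP AND mask: 17.70.116.0
No, 17.70.118.7 is not in 113.215.192.0/22


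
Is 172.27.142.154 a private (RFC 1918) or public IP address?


RFC 1918 private ranges:
  10.0.0.0/8 (10.0.0.0 - 10.255.255.255)
  172.16.0.0/12 (172.16.0.0 - 172.31.255.255)
  192.168.0.0/16 (192.168.0.0 - 192.168.255.255)
Private (in 172.16.0.0/12)


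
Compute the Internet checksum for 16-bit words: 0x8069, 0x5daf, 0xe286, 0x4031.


Sum all words (with carry folding):
+ 0x8069 = 0x8069
+ 0x5daf = 0xde18
+ 0xe286 = 0xc09f
+ 0x4031 = 0x00d1
One's complement: ~0x00d1
Checksum = 0xff2e


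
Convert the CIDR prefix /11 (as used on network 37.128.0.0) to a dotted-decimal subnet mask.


/11 means 11 network bits, 21 host bits
Binary: 11111111111000000000000000000000
Mask: 255.224.0.0


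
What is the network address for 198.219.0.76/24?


IP:   11000110.11011011.00000000.01001100
Mask: 11111111.11111111.11111111.00000000
AND operation:
Net:  11000110.11011011.00000000.00000000
Network: 198.219.0.0/24


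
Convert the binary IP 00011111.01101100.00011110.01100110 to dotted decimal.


00011111 = 31
01101100 = 108
00011110 = 30
01100110 = 102
IP: 31.108.30.102


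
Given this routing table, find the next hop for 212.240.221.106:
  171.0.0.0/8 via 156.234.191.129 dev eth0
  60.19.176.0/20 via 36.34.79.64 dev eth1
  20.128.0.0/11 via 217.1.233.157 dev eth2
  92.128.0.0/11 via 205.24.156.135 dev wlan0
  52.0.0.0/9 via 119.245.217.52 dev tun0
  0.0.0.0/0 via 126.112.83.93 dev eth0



Longest prefix match for 212.240.221.106:
  /8 171.0.0.0: no
  /20 60.19.176.0: no
  /11 20.128.0.0: no
  /11 92.128.0.0: no
  /9 52.0.0.0: no
  /0 0.0.0.0: MATCH
Selected: next-hop 126.112.83.93 via eth0 (matched /0)


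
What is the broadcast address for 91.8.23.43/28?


Network: 91.8.23.32/28
Host bits = 4
Set all host bits to 1:
Broadcast: 91.8.23.47


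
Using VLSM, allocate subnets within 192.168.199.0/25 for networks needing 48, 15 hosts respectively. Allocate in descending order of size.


48 hosts -> /26 (62 usable): 192.168.199.0/26
15 hosts -> /27 (30 usable): 192.168.199.64/27
Allocation: 192.168.199.0/26 (48 hosts, 62 usable); 192.168.199.64/27 (15 hosts, 30 usable)


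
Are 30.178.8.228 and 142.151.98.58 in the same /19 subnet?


Mask: 255.255.224.0
30.178.8.228 AND mask = 30.178.0.0
142.151.98.58 AND mask = 142.151.96.0
No, different subnets (30.178.0.0 vs 142.151.96.0)


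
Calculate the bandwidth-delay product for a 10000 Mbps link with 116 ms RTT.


BDP = bandwidth * RTT
= 10000 Mbps * 116 ms
= 10000 * 1e6 * 116 / 1000 bits
= 1160000000 bits
= 145000000 bytes
= 141601.5625 KB
BDP = 1160000000 bits (145000000 bytes)


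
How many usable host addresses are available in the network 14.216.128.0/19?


Host bits = 32 - 19 = 13
Total addresses = 2^13 = 8192
Usable = total - 2 (network and broadcast)
Usable hosts: 8190


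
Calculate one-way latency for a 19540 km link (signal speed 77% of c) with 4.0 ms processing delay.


Speed = 0.77 * 3e5 km/s = 231000 km/s
Propagation delay = 19540 / 231000 = 0.0846 s = 84.5887 ms
Processing delay = 4.0 ms
Total one-way latency = 88.5887 ms


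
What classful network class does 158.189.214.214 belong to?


First octet: 158
Binary: 10011110
10xxxxxx -> Class B (128-191)
Class B, default mask 255.255.0.0 (/16)


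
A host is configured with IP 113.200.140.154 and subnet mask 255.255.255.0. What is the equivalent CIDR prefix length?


Binary: 11111111.11111111.11111111.00000000
Count leading 1s
Prefix: /24


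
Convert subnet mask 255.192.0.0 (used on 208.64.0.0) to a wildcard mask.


Subnet mask: 255.192.0.0
Wildcard = 255.255.255.255 - subnet mask
255 - 255 = 0
255 - 192 = 63
255 - 0 = 255
255 - 0 = 255
Wildcard: 0.63.255.255


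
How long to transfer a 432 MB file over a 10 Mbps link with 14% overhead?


Effective throughput = 10 * (1 - 14/100) = 8.6 Mbps
File size in Mb = 432 * 8 = 3456 Mb
Time = 3456 / 8.6
Time = 401.8605 seconds


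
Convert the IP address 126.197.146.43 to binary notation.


126 = 01111110
197 = 11000101
146 = 10010010
43 = 00101011
Binary: 01111110.11000101.10010010.00101011


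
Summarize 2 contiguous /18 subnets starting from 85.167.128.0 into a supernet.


Original prefix: /18
Number of subnets: 2 = 2^1
New prefix = 18 - 1 = 17
Supernet: 85.167.128.0/17


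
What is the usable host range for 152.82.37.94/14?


Network: 152.80.0.0
Broadcast: 152.83.255.255
First usable = network + 1
Last usable = broadcast - 1
Range: 152.80.0.1 to 152.83.255.254


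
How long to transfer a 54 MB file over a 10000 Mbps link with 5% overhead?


Effective throughput = 10000 * (1 - 5/100) = 9500 Mbps
File size in Mb = 54 * 8 = 432 Mb
Time = 432 / 9500
Time = 0.0455 seconds


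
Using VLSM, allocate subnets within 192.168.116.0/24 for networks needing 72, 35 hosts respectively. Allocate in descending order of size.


72 hosts -> /25 (126 usable): 192.168.116.0/25
35 hosts -> /26 (62 usable): 192.168.116.128/26
Allocation: 192.168.116.0/25 (72 hosts, 126 usable); 192.168.116.128/26 (35 hosts, 62 usable)


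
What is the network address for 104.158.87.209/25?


IP:   01101000.10011110.01010111.11010001
Mask: 11111111.11111111.11111111.10000000
AND operation:
Net:  01101000.10011110.01010111.10000000
Network: 104.158.87.128/25


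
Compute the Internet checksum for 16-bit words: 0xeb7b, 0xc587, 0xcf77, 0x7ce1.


Sum all words (with carry folding):
+ 0xeb7b = 0xeb7b
+ 0xc587 = 0xb103
+ 0xcf77 = 0x807b
+ 0x7ce1 = 0xfd5c
One's complement: ~0xfd5c
Checksum = 0x02a3


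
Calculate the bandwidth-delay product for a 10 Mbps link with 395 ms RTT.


BDP = bandwidth * RTT
= 10 Mbps * 395 ms
= 10 * 1e6 * 395 / 1000 bits
= 3950000 bits
= 493750 bytes
= 482.1777 KB
BDP = 3950000 bits (493750 bytes)


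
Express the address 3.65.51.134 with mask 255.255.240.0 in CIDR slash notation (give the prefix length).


Binary: 11111111.11111111.11110000.00000000
Count leading 1s
Prefix: /20


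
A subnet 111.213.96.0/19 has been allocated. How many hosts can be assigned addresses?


Host bits = 32 - 19 = 13
Total addresses = 2^13 = 8192
Usable = total - 2 (network and broadcast)
Usable hosts: 8190


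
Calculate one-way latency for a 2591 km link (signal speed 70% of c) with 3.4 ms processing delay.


Speed = 0.7 * 3e5 km/s = 210000 km/s
Propagation delay = 2591 / 210000 = 0.0123 s = 12.3381 ms
Processing delay = 3.4 ms
Total one-way latency = 15.7381 ms


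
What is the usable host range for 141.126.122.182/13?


Network: 141.120.0.0
Broadcast: 141.127.255.255
First usable = network + 1
Last usable = broadcast - 1
Range: 141.120.0.1 to 141.127.255.254


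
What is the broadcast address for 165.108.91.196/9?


Network: 165.0.0.0/9
Host bits = 23
Set all host bits to 1:
Broadcast: 165.127.255.255


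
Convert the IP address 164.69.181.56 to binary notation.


164 = 10100100
69 = 01000101
181 = 10110101
56 = 00111000
Binary: 10100100.01000101.10110101.00111000


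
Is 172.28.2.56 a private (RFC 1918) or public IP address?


RFC 1918 private ranges:
  10.0.0.0/8 (10.0.0.0 - 10.255.255.255)
  172.16.0.0/12 (172.16.0.0 - 172.31.255.255)
  192.168.0.0/16 (192.168.0.0 - 192.168.255.255)
Private (in 172.16.0.0/12)


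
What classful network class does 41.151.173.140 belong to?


First octet: 41
Binary: 00101001
0xxxxxxx -> Class A (1-126)
Class A, default mask 255.0.0.0 (/8)


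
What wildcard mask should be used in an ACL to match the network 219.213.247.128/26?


Subnet mask: 255.255.255.192
Wildcard = 255.255.255.255 - subnet mask
255 - 255 = 0
255 - 255 = 0
255 - 255 = 0
255 - 192 = 63
Wildcard: 0.0.0.63


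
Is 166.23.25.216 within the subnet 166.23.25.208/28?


Subnet network: 166.23.25.208
Test IP AND mask: 166.23.25.208
Yes, 166.23.25.216 is in 166.23.25.208/28


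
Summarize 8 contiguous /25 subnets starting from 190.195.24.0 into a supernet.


Original prefix: /25
Number of subnets: 8 = 2^3
New prefix = 25 - 3 = 22
Supernet: 190.195.24.0/22


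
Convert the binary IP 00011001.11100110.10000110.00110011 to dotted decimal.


00011001 = 25
11100110 = 230
10000110 = 134
00110011 = 51
IP: 25.230.134.51


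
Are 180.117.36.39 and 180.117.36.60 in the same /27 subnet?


Mask: 255.255.255.224
180.117.36.39 AND mask = 180.117.36.32
180.117.36.60 AND mask = 180.117.36.32
Yes, same subnet (180.117.36.32)


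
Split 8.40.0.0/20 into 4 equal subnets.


New prefix = 20 + 2 = 22
Each subnet has 1024 addresses
  8.40.0.0/22
  8.40.4.0/22
  8.40.8.0/22
  8.40.12.0/22
Subnets: 8.40.0.0/22, 8.40.4.0/22, 8.40.8.0/22, 8.40.12.0/22


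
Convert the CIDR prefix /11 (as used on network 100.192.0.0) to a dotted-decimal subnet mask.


/11 means 11 network bits, 21 host bits
Binary: 11111111111000000000000000000000
Mask: 255.224.0.0


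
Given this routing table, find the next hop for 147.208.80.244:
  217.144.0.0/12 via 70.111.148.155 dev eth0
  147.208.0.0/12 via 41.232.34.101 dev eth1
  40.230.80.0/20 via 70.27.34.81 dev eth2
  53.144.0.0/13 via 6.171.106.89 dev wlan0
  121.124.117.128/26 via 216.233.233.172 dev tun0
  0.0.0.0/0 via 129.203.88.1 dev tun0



Longest prefix match for 147.208.80.244:
  /12 217.144.0.0: no
  /12 147.208.0.0: MATCH
  /20 40.230.80.0: no
  /13 53.144.0.0: no
  /26 121.124.117.128: no
  /0 0.0.0.0: MATCH
Selected: next-hop 41.232.34.101 via eth1 (matched /12)


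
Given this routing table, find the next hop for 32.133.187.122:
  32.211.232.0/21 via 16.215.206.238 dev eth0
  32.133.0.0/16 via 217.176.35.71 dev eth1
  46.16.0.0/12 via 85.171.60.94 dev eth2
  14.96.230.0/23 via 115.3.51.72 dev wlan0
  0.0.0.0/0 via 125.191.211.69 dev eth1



Longest prefix match for 32.133.187.122:
  /21 32.211.232.0: no
  /16 32.133.0.0: MATCH
  /12 46.16.0.0: no
  /23 14.96.230.0: no
  /0 0.0.0.0: MATCH
Selected: next-hop 217.176.35.71 via eth1 (matched /16)


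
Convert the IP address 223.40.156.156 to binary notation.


223 = 11011111
40 = 00101000
156 = 10011100
156 = 10011100
Binary: 11011111.00101000.10011100.10011100


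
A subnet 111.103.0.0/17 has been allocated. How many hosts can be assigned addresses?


Host bits = 32 - 17 = 15
Total addresses = 2^15 = 32768
Usable = total - 2 (network and broadcast)
Usable hosts: 32766


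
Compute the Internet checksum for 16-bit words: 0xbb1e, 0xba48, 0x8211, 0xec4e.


Sum all words (with carry folding):
+ 0xbb1e = 0xbb1e
+ 0xba48 = 0x7567
+ 0x8211 = 0xf778
+ 0xec4e = 0xe3c7
One's complement: ~0xe3c7
Checksum = 0x1c38


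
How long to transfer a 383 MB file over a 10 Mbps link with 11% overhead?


Effective throughput = 10 * (1 - 11/100) = 8.9 Mbps
File size in Mb = 383 * 8 = 3064 Mb
Time = 3064 / 8.9
Time = 344.2697 seconds


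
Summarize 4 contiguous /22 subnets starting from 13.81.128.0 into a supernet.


Original prefix: /22
Number of subnets: 4 = 2^2
New prefix = 22 - 2 = 20
Supernet: 13.81.128.0/20


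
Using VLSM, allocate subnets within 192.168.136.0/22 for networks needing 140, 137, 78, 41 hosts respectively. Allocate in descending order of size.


140 hosts -> /24 (254 usable): 192.168.136.0/24
137 hosts -> /24 (254 usable): 192.168.137.0/24
78 hosts -> /25 (126 usable): 192.168.138.0/25
41 hosts -> /26 (62 usable): 192.168.138.128/26
Allocation: 192.168.136.0/24 (140 hosts, 254 usable); 192.168.137.0/24 (137 hosts, 254 usable); 192.168.138.0/25 (78 hosts, 126 usable); 192.168.138.128/26 (41 hosts, 62 usable)


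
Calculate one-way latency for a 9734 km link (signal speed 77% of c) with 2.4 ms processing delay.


Speed = 0.77 * 3e5 km/s = 231000 km/s
Propagation delay = 9734 / 231000 = 0.0421 s = 42.1385 ms
Processing delay = 2.4 ms
Total one-way latency = 44.5385 ms


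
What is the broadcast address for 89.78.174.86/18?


Network: 89.78.128.0/18
Host bits = 14
Set all host bits to 1:
Broadcast: 89.78.191.255


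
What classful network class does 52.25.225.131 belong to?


First octet: 52
Binary: 00110100
0xxxxxxx -> Class A (1-126)
Class A, default mask 255.0.0.0 (/8)


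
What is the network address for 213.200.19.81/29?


IP:   11010101.11001000.00010011.01010001
Mask: 11111111.11111111.11111111.11111000
AND operation:
Net:  11010101.11001000.00010011.01010000
Network: 213.200.19.80/29


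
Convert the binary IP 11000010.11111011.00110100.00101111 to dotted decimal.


11000010 = 194
11111011 = 251
00110100 = 52
00101111 = 47
IP: 194.251.52.47


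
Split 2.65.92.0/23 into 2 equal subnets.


New prefix = 23 + 1 = 24
Each subnet has 256 addresses
  2.65.92.0/24
  2.65.93.0/24
Subnets: 2.65.92.0/24, 2.65.93.0/24


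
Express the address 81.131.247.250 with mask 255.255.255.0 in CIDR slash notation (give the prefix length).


Binary: 11111111.11111111.11111111.00000000
Count leading 1s
Prefix: /24


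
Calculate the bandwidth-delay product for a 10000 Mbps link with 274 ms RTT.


BDP = bandwidth * RTT
= 10000 Mbps * 274 ms
= 10000 * 1e6 * 274 / 1000 bits
= 2740000000 bits
= 342500000 bytes
= 334472.6562 KB
BDP = 2740000000 bits (342500000 bytes)


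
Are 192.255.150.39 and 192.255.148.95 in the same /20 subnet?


Mask: 255.255.240.0
192.255.150.39 AND mask = 192.255.144.0
192.255.148.95 AND mask = 192.255.144.0
Yes, same subnet (192.255.144.0)


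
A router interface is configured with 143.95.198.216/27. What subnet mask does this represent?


/27 means 27 network bits, 5 host bits
Binary: 11111111111111111111111111100000
Mask: 255.255.255.224


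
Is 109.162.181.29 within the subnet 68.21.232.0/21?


Subnet network: 68.21.232.0
Test IP AND mask: 109.162.176.0
No, 109.162.181.29 is not in 68.21.232.0/21


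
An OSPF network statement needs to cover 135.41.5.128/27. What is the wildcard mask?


Subnet mask: 255.255.255.224
Wildcard = 255.255.255.255 - subnet mask
255 - 255 = 0
255 - 255 = 0
255 - 255 = 0
255 - 224 = 31
Wildcard: 0.0.0.31


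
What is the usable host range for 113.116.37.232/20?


Network: 113.116.32.0
Broadcast: 113.116.47.255
First usable = network + 1
Last usable = broadcast - 1
Range: 113.116.32.1 to 113.116.47.254


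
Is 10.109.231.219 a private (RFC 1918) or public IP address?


RFC 1918 private ranges:
  10.0.0.0/8 (10.0.0.0 - 10.255.255.255)
  172.16.0.0/12 (172.16.0.0 - 172.31.255.255)
  192.168.0.0/16 (192.168.0.0 - 192.168.255.255)
Private (in 10.0.0.0/8)


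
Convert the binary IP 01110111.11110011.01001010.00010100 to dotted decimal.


01110111 = 119
11110011 = 243
01001010 = 74
00010100 = 20
IP: 119.243.74.20


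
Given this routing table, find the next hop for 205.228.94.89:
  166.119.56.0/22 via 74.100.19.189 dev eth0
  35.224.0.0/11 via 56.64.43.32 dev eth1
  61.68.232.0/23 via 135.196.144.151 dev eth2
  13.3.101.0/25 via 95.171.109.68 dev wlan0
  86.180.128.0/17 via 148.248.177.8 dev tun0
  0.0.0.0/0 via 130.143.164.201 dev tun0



Longest prefix match for 205.228.94.89:
  /22 166.119.56.0: no
  /11 35.224.0.0: no
  /23 61.68.232.0: no
  /25 13.3.101.0: no
  /17 86.180.128.0: no
  /0 0.0.0.0: MATCH
Selected: next-hop 130.143.164.201 via tun0 (matched /0)


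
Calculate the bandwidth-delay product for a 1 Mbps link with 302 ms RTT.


BDP = bandwidth * RTT
= 1 Mbps * 302 ms
= 1 * 1e6 * 302 / 1000 bits
= 302000 bits
= 37750 bytes
= 36.8652 KB
BDP = 302000 bits (37750 bytes)


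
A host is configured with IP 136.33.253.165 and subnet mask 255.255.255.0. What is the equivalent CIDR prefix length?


Binary: 11111111.11111111.11111111.00000000
Count leading 1s
Prefix: /24


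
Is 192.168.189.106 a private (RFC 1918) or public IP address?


RFC 1918 private ranges:
  10.0.0.0/8 (10.0.0.0 - 10.255.255.255)
  172.16.0.0/12 (172.16.0.0 - 172.31.255.255)
  192.168.0.0/16 (192.168.0.0 - 192.168.255.255)
Private (in 192.168.0.0/16)


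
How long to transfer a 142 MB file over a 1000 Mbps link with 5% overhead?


Effective throughput = 1000 * (1 - 5/100) = 950 Mbps
File size in Mb = 142 * 8 = 1136 Mb
Time = 1136 / 950
Time = 1.1958 seconds


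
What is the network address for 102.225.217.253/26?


IP:   01100110.11100001.11011001.11111101
Mask: 11111111.11111111.11111111.11000000
AND operation:
Net:  01100110.11100001.11011001.11000000
Network: 102.225.217.192/26


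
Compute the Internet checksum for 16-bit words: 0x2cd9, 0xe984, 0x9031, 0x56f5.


Sum all words (with carry folding):
+ 0x2cd9 = 0x2cd9
+ 0xe984 = 0x165e
+ 0x9031 = 0xa68f
+ 0x56f5 = 0xfd84
One's complement: ~0xfd84
Checksum = 0x027b


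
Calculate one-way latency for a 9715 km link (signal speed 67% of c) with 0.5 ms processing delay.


Speed = 0.67 * 3e5 km/s = 201000 km/s
Propagation delay = 9715 / 201000 = 0.0483 s = 48.3333 ms
Processing delay = 0.5 ms
Total one-way latency = 48.8333 ms


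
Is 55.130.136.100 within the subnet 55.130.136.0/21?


Subnet network: 55.130.136.0
Test IP AND mask: 55.130.136.0
Yes, 55.130.136.100 is in 55.130.136.0/21


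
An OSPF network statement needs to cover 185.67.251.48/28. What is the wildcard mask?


Subnet mask: 255.255.255.240
Wildcard = 255.255.255.255 - subnet mask
255 - 255 = 0
255 - 255 = 0
255 - 255 = 0
255 - 240 = 15
Wildcard: 0.0.0.15


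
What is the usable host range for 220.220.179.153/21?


Network: 220.220.176.0
Broadcast: 220.220.183.255
First usable = network + 1
Last usable = broadcast - 1
Range: 220.220.176.1 to 220.220.183.254


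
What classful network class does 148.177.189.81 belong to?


First octet: 148
Binary: 10010100
10xxxxxx -> Class B (128-191)
Class B, default mask 255.255.0.0 (/16)


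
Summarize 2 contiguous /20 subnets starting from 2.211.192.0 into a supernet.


Original prefix: /20
Number of subnets: 2 = 2^1
New prefix = 20 - 1 = 19
Supernet: 2.211.192.0/19


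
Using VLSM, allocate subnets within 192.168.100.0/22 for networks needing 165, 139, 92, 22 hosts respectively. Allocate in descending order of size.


165 hosts -> /24 (254 usable): 192.168.100.0/24
139 hosts -> /24 (254 usable): 192.168.101.0/24
92 hosts -> /25 (126 usable): 192.168.102.0/25
22 hosts -> /27 (30 usable): 192.168.102.128/27
Allocation: 192.168.100.0/24 (165 hosts, 254 usable); 192.168.101.0/24 (139 hosts, 254 usable); 192.168.102.0/25 (92 hosts, 126 usable); 192.168.102.128/27 (22 hosts, 30 usable)


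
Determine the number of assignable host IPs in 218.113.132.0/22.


Host bits = 32 - 22 = 10
Total addresses = 2^10 = 1024
Usable = total - 2 (network and broadcast)
Usable hosts: 1022


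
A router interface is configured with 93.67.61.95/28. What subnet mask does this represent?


/28 means 28 network bits, 4 host bits
Binary: 11111111111111111111111111110000
Mask: 255.255.255.240


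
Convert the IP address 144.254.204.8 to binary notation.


144 = 10010000
254 = 11111110
204 = 11001100
8 = 00001000
Binary: 10010000.11111110.11001100.00001000


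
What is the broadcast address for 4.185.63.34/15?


Network: 4.184.0.0/15
Host bits = 17
Set all host bits to 1:
Broadcast: 4.185.255.255


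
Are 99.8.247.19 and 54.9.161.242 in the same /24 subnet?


Mask: 255.255.255.0
99.8.247.19 AND mask = 99.8.247.0
54.9.161.242 AND mask = 54.9.161.0
No, different subnets (99.8.247.0 vs 54.9.161.0)


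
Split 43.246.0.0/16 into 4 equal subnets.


New prefix = 16 + 2 = 18
Each subnet has 16384 addresses
  43.246.0.0/18
  43.246.64.0/18
  43.246.128.0/18
  43.246.192.0/18
Subnets: 43.246.0.0/18, 43.246.64.0/18, 43.246.128.0/18, 43.246.192.0/18


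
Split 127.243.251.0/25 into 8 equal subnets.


New prefix = 25 + 3 = 28
Each subnet has 16 addresses
  127.243.251.0/28
  127.243.251.16/28
  127.243.251.32/28
  127.243.251.48/28
  127.243.251.64/28
  127.243.251.80/28
  127.243.251.96/28
  127.243.251.112/28
Subnets: 127.243.251.0/28, 127.243.251.16/28, 127.243.251.32/28, 127.243.251.48/28, 127.243.251.64/28, 127.243.251.80/28, 127.243.251.96/28, 127.243.251.112/28


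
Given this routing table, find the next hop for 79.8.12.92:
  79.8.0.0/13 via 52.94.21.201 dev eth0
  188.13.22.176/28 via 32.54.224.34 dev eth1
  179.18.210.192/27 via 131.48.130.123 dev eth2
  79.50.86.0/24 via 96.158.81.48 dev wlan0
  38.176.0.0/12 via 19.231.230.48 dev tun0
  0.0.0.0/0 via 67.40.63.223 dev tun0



Longest prefix match for 79.8.12.92:
  /13 79.8.0.0: MATCH
  /28 188.13.22.176: no
  /27 179.18.210.192: no
  /24 79.50.86.0: no
  /12 38.176.0.0: no
  /0 0.0.0.0: MATCH
Selected: next-hop 52.94.21.201 via eth0 (matched /13)


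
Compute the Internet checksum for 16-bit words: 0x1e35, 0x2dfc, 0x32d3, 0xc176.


Sum all words (with carry folding):
+ 0x1e35 = 0x1e35
+ 0x2dfc = 0x4c31
+ 0x32d3 = 0x7f04
+ 0xc176 = 0x407b
One's complement: ~0x407b
Checksum = 0xbf84


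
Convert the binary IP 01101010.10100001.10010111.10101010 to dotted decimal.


01101010 = 106
10100001 = 161
10010111 = 151
10101010 = 170
IP: 106.161.151.170


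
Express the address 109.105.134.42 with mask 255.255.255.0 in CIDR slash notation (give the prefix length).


Binary: 11111111.11111111.11111111.00000000
Count leading 1s
Prefix: /24


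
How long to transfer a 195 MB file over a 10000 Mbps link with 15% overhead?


Effective throughput = 10000 * (1 - 15/100) = 8500 Mbps
File size in Mb = 195 * 8 = 1560 Mb
Time = 1560 / 8500
Time = 0.1835 seconds


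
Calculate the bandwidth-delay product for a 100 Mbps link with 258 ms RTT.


BDP = bandwidth * RTT
= 100 Mbps * 258 ms
= 100 * 1e6 * 258 / 1000 bits
= 25800000 bits
= 3225000 bytes
= 3149.4141 KB
BDP = 25800000 bits (3225000 bytes)


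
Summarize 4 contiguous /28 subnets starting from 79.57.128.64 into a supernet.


Original prefix: /28
Number of subnets: 4 = 2^2
New prefix = 28 - 2 = 26
Supernet: 79.57.128.64/26


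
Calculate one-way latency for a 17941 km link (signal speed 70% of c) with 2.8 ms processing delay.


Speed = 0.7 * 3e5 km/s = 210000 km/s
Propagation delay = 17941 / 210000 = 0.0854 s = 85.4333 ms
Processing delay = 2.8 ms
Total one-way latency = 88.2333 ms


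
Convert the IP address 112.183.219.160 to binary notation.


112 = 01110000
183 = 10110111
219 = 11011011
160 = 10100000
Binary: 01110000.10110111.11011011.10100000


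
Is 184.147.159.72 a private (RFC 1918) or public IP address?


RFC 1918 private ranges:
  10.0.0.0/8 (10.0.0.0 - 10.255.255.255)
  172.16.0.0/12 (172.16.0.0 - 172.31.255.255)
  192.168.0.0/16 (192.168.0.0 - 192.168.255.255)
Public (not in any RFC 1918 range)


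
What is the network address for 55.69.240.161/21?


IP:   00110111.01000101.11110000.10100001
Mask: 11111111.11111111.11111000.00000000
AND operation:
Net:  00110111.01000101.11110000.00000000
Network: 55.69.240.0/21


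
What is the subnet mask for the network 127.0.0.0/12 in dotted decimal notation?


/12 means 12 network bits, 20 host bits
Binary: 11111111111100000000000000000000
Mask: 255.240.0.0


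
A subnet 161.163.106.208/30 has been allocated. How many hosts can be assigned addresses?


Host bits = 32 - 30 = 2
Total addresses = 2^2 = 4
Usable = total - 2 (network and broadcast)
Usable hosts: 2


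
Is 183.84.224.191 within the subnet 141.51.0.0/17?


Subnet network: 141.51.0.0
Test IP AND mask: 183.84.128.0
No, 183.84.224.191 is not in 141.51.0.0/17


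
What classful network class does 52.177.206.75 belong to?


First octet: 52
Binary: 00110100
0xxxxxxx -> Class A (1-126)
Class A, default mask 255.0.0.0 (/8)


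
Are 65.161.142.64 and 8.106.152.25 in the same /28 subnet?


Mask: 255.255.255.240
65.161.142.64 AND mask = 65.161.142.64
8.106.152.25 AND mask = 8.106.152.16
No, different subnets (65.161.142.64 vs 8.106.152.16)


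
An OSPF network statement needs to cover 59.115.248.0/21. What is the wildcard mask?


Subnet mask: 255.255.248.0
Wildcard = 255.255.255.255 - subnet mask
255 - 255 = 0
255 - 255 = 0
255 - 248 = 7
255 - 0 = 255
Wildcard: 0.0.7.255


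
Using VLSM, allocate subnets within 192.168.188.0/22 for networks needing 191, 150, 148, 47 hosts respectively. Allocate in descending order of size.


191 hosts -> /24 (254 usable): 192.168.188.0/24
150 hosts -> /24 (254 usable): 192.168.189.0/24
148 hosts -> /24 (254 usable): 192.168.190.0/24
47 hosts -> /26 (62 usable): 192.168.191.0/26
Allocation: 192.168.188.0/24 (191 hosts, 254 usable); 192.168.189.0/24 (150 hosts, 254 usable); 192.168.190.0/24 (148 hosts, 254 usable); 192.168.191.0/26 (47 hosts, 62 usable)


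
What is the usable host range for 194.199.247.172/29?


Network: 194.199.247.168
Broadcast: 194.199.247.175
First usable = network + 1
Last usable = broadcast - 1
Range: 194.199.247.169 to 194.199.247.174


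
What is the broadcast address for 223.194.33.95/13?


Network: 223.192.0.0/13
Host bits = 19
Set all host bits to 1:
Broadcast: 223.199.255.255


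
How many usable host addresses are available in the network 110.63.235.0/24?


Host bits = 32 - 24 = 8
Total addresses = 2^8 = 256
Usable = total - 2 (network and broadcast)
Usable hosts: 254


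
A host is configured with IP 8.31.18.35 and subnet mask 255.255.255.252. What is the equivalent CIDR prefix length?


Binary: 11111111.11111111.11111111.11111100
Count leading 1s
Prefix: /30


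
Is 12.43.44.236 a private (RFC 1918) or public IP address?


RFC 1918 private ranges:
  10.0.0.0/8 (10.0.0.0 - 10.255.255.255)
  172.16.0.0/12 (172.16.0.0 - 172.31.255.255)
  192.168.0.0/16 (192.168.0.0 - 192.168.255.255)
Public (not in any RFC 1918 range)


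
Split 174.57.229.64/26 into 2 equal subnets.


New prefix = 26 + 1 = 27
Each subnet has 32 addresses
  174.57.229.64/27
  174.57.229.96/27
Subnets: 174.57.229.64/27, 174.57.229.96/27


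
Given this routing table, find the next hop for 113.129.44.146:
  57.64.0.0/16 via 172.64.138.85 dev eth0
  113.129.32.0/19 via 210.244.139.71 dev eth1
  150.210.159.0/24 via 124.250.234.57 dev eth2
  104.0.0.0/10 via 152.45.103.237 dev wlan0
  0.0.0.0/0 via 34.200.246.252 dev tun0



Longest prefix match for 113.129.44.146:
  /16 57.64.0.0: no
  /19 113.129.32.0: MATCH
  /24 150.210.159.0: no
  /10 104.0.0.0: no
  /0 0.0.0.0: MATCH
Selected: next-hop 210.244.139.71 via eth1 (matched /19)


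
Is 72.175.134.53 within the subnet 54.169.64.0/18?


Subnet network: 54.169.64.0
Test IP AND mask: 72.175.128.0
No, 72.175.134.53 is not in 54.169.64.0/18


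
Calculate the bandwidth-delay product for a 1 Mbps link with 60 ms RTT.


BDP = bandwidth * RTT
= 1 Mbps * 60 ms
= 1 * 1e6 * 60 / 1000 bits
= 60000 bits
= 7500 bytes
= 7.3242 KB
BDP = 60000 bits (7500 bytes)


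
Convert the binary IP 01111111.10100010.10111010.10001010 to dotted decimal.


01111111 = 127
10100010 = 162
10111010 = 186
10001010 = 138
IP: 127.162.186.138


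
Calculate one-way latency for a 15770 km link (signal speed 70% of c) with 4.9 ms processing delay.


Speed = 0.7 * 3e5 km/s = 210000 km/s
Propagation delay = 15770 / 210000 = 0.0751 s = 75.0952 ms
Processing delay = 4.9 ms
Total one-way latency = 79.9952 ms


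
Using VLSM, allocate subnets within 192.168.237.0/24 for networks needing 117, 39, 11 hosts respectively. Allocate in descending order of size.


117 hosts -> /25 (126 usable): 192.168.237.0/25
39 hosts -> /26 (62 usable): 192.168.237.128/26
11 hosts -> /28 (14 usable): 192.168.237.192/28
Allocation: 192.168.237.0/25 (117 hosts, 126 usable); 192.168.237.128/26 (39 hosts, 62 usable); 192.168.237.192/28 (11 hosts, 14 usable)
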